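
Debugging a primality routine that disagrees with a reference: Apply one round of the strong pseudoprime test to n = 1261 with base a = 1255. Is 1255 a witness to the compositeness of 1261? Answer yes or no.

n − 1 = 1260 = 2^2 · 315, so s = 2 and d = 315.
x_0 = 1255^315 mod 1261 = 1045.
x_0 is neither 1 nor 1260, so continue squaring.
x_1 = 1045^2 mod 1261 = 1260.
x_1 ≡ −1, so 1255 is not a witness.

no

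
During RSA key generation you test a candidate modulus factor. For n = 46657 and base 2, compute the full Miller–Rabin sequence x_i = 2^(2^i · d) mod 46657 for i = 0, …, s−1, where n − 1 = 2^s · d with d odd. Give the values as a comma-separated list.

n − 1 = 46656 = 2^6 · 729, so s = 6 and d = 729.
x_0 = 2^729 mod 46657 = 512.
x_1 = 512^2 mod 46657 = 28859.
x_2 = 28859^2 mod 46657 = 14431.
x_3 = 14431^2 mod 46657 = 23570.
x_4 = 23570^2 mod 46657 = 1.
x_5 = 1^2 mod 46657 = 1.

512, 28859, 14431, 23570, 1, 1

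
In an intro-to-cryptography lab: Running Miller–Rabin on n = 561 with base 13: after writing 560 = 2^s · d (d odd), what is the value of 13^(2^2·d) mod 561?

n − 1 = 560 = 2^4 · 35, so s = 4 and d = 35.
x_0 = 13^35 mod 561 = 208.
x_1 = 208^2 mod 561 = 67.
x_2 = 67^2 mod 561 = 1.

1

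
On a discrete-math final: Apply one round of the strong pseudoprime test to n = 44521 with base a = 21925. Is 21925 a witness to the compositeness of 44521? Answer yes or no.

no

n − 1 = 44520 = 2^3 · 5565, so s = 3 and d = 5565.
x_0 = 21925^5565 mod 44521 = 44520.
x_0 = 44520 ≡ −1, so 21925 is not a witness.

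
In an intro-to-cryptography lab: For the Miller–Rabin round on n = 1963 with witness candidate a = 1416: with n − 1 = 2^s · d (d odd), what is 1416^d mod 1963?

1702

n − 1 = 1962 = 2^1 · 981, so s = 1 and d = 981.
1416^981 mod 1963 = 1702.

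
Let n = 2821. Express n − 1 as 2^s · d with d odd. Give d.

Halving: 2820 → 1410 → 705; 705 is odd.
So 2820 = 2^2 · 705.

705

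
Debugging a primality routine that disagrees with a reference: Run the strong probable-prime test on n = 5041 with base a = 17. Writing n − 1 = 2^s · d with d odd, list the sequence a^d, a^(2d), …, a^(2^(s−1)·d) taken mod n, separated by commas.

3549, 2983, 924, 1847

n − 1 = 5040 = 2^4 · 315, so s = 4 and d = 315.
x_0 = 17^315 mod 5041 = 3549.
x_1 = 3549^2 mod 5041 = 2983.
x_2 = 2983^2 mod 5041 = 924.
x_3 = 924^2 mod 5041 = 1847.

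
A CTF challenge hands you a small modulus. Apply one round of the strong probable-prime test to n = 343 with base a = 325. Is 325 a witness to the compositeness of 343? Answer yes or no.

n − 1 = 342 = 2^1 · 171, so s = 1 and d = 171.
x_0 = 325^171 mod 343 = 342.
x_0 = 342 ≡ −1, so 325 is not a witness.

no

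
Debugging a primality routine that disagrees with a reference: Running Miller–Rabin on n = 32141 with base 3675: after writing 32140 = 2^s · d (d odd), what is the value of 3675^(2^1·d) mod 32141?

n − 1 = 32140 = 2^2 · 8035, so s = 2 and d = 8035.
x_0 = 3675^8035 mod 32141 = 3232.
x_1 = 3232^2 mod 32141 = 32140.

32140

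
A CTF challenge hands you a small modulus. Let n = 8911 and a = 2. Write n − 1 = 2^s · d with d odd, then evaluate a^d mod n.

6364

n − 1 = 8910 = 2^1 · 4455, so s = 1 and d = 4455.
2^4455 mod 8911 = 6364.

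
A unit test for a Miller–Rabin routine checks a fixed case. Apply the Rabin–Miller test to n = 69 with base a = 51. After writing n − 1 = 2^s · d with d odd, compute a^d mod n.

15

n − 1 = 68 = 2^2 · 17, so s = 2 and d = 17.
51^17 mod 69 = 15.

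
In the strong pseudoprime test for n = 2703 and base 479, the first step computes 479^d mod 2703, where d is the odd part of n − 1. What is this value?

2306

n − 1 = 2702 = 2^1 · 1351, so s = 1 and d = 1351.
479^1351 mod 2703 = 2306.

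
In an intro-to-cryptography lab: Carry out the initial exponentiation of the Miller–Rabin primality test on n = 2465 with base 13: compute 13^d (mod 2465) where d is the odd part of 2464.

608

n − 1 = 2464 = 2^5 · 77, so s = 5 and d = 77.
By repeated squaring, 13^77 ≡ 608 (mod 2465).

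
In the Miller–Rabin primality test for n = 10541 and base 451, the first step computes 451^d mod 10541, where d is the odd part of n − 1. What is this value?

121

n − 1 = 10540 = 2^2 · 2635, so s = 2 and d = 2635.
451^2635 mod 10541 = 121.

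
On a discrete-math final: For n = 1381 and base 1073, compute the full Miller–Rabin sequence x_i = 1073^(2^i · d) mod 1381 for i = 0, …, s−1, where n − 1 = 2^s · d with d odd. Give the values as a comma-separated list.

n − 1 = 1380 = 2^2 · 345, so s = 2 and d = 345.
x_0 = 1073^345 mod 1381 = 366.
x_1 = 366^2 mod 1381 = 1380.

366, 1380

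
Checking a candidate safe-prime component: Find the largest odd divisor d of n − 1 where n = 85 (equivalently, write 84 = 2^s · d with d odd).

Halving: 84 → 42 → 21; 21 is odd.
So 84 = 2^2 · 21.

21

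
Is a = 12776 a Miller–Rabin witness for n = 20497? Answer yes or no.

yes

n − 1 = 20496 = 2^4 · 1281, so s = 4 and d = 1281.
Repeated squaring mod 20497: 12776^1 ≡ 12776, 12776^2 ≡ 8565, 12776^4 ≡ 462, 12776^8 ≡ 8474, 12776^16 ≡ 7685, 12776^32 ≡ 7368, 12776^64 ≡ 11368, 12776^128 ≡ 18336, 12776^256 ≡ 17102, 12776^512 ≡ 6711, 12776^1024 ≡ 5612.
1281 = 1024 + 256 + 1, so 12776^1281 ≡ 5612·17102·12776 ≡ 15426 (mod 20497).
x_0 = 12776^1281 mod 20497 = 15426.
x_0 is neither 1 nor 20496, so continue squaring.
x_1 = 15426^2 mod 20497 = 11803.
x_2 = 11803^2 mod 20497 = 13197.
x_3 = 13197^2 mod 20497 = 18297.
Reached i = s−1 = 3 without hitting −1: 12776 is a Miller–Rabin witness and 20497 is composite.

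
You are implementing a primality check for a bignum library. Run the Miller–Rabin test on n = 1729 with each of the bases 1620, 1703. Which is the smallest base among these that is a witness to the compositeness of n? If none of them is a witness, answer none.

n − 1 = 1728 = 2^6 · 27, so s = 6 and d = 27.
Base 1620: x_0 = 1620^27 mod 1729 = 1084. x_0 is neither 1 nor 1728, so continue squaring. x_1 = 1084^2 mod 1729 = 1065. x_2 = 1065^2 mod 1729 = 1. x_2 = 1 but x_1 ≠ ±1, a nontrivial square root of 1 — 1620 is a witness and 1729 is composite.
Base 1703: x_0 = 1703^27 mod 1729 = 1443. x_0 is neither 1 nor 1728, so continue squaring. x_1 = 1443^2 mod 1729 = 533. x_2 = 533^2 mod 1729 = 533. x_3 = 533^2 mod 1729 = 533. x_4 = 533^2 mod 1729 = 533. x_5 = 533^2 mod 1729 = 533. Reached i = s−1 = 5 without hitting −1: 1703 is a Miller–Rabin witness and 1729 is composite.
The smallest witness among the given bases is 1620.

1620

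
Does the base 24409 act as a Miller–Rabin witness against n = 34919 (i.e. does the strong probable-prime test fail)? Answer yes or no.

n − 1 = 34918 = 2^1 · 17459, so s = 1 and d = 17459.
x_0 = 24409^17459 mod 34919 = 34918.
x_0 = 34918 ≡ −1, so 24409 is not a witness.

no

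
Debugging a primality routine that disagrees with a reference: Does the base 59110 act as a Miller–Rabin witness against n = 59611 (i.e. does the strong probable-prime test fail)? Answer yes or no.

no

n − 1 = 59610 = 2^1 · 29805, so s = 1 and d = 29805.
Repeated squaring mod 59611: 59110^1 ≡ 59110, 59110^2 ≡ 12557, 59110^4 ≡ 7154, 59110^8 ≡ 33478, 59110^16 ≡ 30073, 59110^32 ≡ 26848, 59110^64 ≡ 58503, 59110^128 ≡ 35444, 59110^256 ≡ 34922, 59110^512 ≡ 24246, 59110^1024 ≡ 44445, 59110^2048 ≡ 28318, 59110^4096 ≡ 21952, 59110^8192 ≡ 54591, 59110^16384 ≡ 44558.
29805 = 16384 + 8192 + 4096 + 1024 + 64 + 32 + 8 + 4 + 1, so 59110^29805 ≡ 44558·54591·21952·44445·58503·26848·33478·7154·59110 ≡ 1 (mod 59611).
x_0 = 59110^29805 mod 59611 = 1.
x_0 = 1, so 59110 is not a witness.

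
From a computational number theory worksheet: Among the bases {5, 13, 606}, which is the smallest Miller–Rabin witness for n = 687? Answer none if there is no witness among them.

5

n − 1 = 686 = 2^1 · 343, so s = 1 and d = 343.
Base 5: x_0 = 5^343 mod 687 = 5. x_0 ∉ {1, 686} and s = 1, so 5 is a Miller–Rabin witness and 687 is composite.
Base 13: x_0 = 13^343 mod 687 = 445. x_0 ∉ {1, 686} and s = 1, so 13 is a Miller–Rabin witness and 687 is composite.
Base 606: x_0 = 606^343 mod 687 = 606. x_0 ∉ {1, 686} and s = 1, so 606 is a Miller–Rabin witness and 687 is composite.
The smallest witness among the given bases is 5.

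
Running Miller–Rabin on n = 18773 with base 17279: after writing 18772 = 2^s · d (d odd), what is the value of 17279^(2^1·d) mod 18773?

n − 1 = 18772 = 2^2 · 4693, so s = 2 and d = 4693.
x_0 = 17279^4693 mod 18773 = 18772.
x_1 = 18772^2 mod 18773 = 1.

1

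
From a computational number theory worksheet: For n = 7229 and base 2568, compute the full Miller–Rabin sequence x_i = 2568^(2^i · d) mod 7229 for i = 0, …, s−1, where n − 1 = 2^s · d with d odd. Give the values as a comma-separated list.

3572, 7228

n − 1 = 7228 = 2^2 · 1807, so s = 2 and d = 1807.
x_0 = 2568^1807 mod 7229 = 3572.
x_1 = 3572^2 mod 7229 = 7228.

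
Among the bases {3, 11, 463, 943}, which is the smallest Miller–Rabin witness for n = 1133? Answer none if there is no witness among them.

3

n − 1 = 1132 = 2^2 · 283, so s = 2 and d = 283.
Base 3: x_0 = 3^283 mod 1133 = 1017. x_0 is neither 1 nor 1132, so continue squaring. x_1 = 1017^2 mod 1133 = 993. Reached i = s−1 = 1 without hitting −1: 3 is a Miller–Rabin witness and 1133 is composite.
Base 11: x_0 = 11^283 mod 1133 = 836. x_0 is neither 1 nor 1132, so continue squaring. x_1 = 836^2 mod 1133 = 968. Reached i = s−1 = 1 without hitting −1: 11 is a Miller–Rabin witness and 1133 is composite.
Base 463: x_0 = 463^283 mod 1133 = 639. x_0 is neither 1 nor 1132, so continue squaring. x_1 = 639^2 mod 1133 = 441. Reached i = s−1 = 1 without hitting −1: 463 is a Miller–Rabin witness and 1133 is composite.
Base 943: x_0 = 943^283 mod 1133 = 303. x_0 is neither 1 nor 1132, so continue squaring. x_1 = 303^2 mod 1133 = 36. Reached i = s−1 = 1 without hitting −1: 943 is a Miller–Rabin witness and 1133 is composite.
The smallest witness among the given bases is 3.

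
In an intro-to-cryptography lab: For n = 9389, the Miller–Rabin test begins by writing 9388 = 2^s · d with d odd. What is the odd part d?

Halving: 9388 → 4694 → 2347; 2347 is odd.
So 9388 = 2^2 · 2347.

2347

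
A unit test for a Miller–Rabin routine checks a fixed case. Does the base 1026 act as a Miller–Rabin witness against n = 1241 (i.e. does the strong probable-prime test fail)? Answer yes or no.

n − 1 = 1240 = 2^3 · 155, so s = 3 and d = 155.
Repeated squaring mod 1241: 1026^1 ≡ 1026, 1026^2 ≡ 308, 1026^4 ≡ 548, 1026^8 ≡ 1223, 1026^16 ≡ 324, 1026^32 ≡ 732, 1026^64 ≡ 953, 1026^128 ≡ 1038.
155 = 128 + 16 + 8 + 2 + 1, so 1026^155 ≡ 1038·324·1223·308·1026 ≡ 600 (mod 1241).
x_0 = 1026^155 mod 1241 = 600.
x_0 is neither 1 nor 1240, so continue squaring.
x_1 = 600^2 mod 1241 = 110.
x_2 = 110^2 mod 1241 = 931.
Reached i = s−1 = 2 without hitting −1: 1026 is a Miller–Rabin witness and 1241 is composite.

yes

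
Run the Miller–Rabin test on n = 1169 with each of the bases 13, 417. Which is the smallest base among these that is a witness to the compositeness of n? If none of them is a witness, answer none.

13

n − 1 = 1168 = 2^4 · 73, so s = 4 and d = 73.
Base 13: x_0 = 13^73 mod 1169 = 454. x_0 is neither 1 nor 1168, so continue squaring. x_1 = 454^2 mod 1169 = 372. x_2 = 372^2 mod 1169 = 442. x_3 = 442^2 mod 1169 = 141. Reached i = s−1 = 3 without hitting −1: 13 is a Miller–Rabin witness and 1169 is composite.
Base 417: x_0 = 417^73 mod 1169 = 312. x_0 is neither 1 nor 1168, so continue squaring. x_1 = 312^2 mod 1169 = 317. x_2 = 317^2 mod 1169 = 1124. x_3 = 1124^2 mod 1169 = 856. Reached i = s−1 = 3 without hitting −1: 417 is a Miller–Rabin witness and 1169 is composite.
The smallest witness among the given bases is 13.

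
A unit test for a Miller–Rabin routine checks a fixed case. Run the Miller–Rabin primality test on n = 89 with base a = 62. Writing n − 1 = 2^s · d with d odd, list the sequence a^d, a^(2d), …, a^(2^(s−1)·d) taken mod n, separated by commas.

77, 55, 88

n − 1 = 88 = 2^3 · 11, so s = 3 and d = 11.
x_0 = 62^11 mod 89 = 77.
x_1 = 77^2 mod 89 = 55.
x_2 = 55^2 mod 89 = 88.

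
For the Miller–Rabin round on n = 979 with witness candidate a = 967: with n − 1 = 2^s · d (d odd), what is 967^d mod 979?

967

n − 1 = 978 = 2^1 · 489, so s = 1 and d = 489.
967^489 mod 979 = 967.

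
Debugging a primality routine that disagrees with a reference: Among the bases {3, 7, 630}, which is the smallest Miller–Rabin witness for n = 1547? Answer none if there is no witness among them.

n − 1 = 1546 = 2^1 · 773, so s = 1 and d = 773.
Base 3: x_0 = 3^773 mod 1547 = 243. x_0 ∉ {1, 1546} and s = 1, so 3 is a Miller–Rabin witness and 1547 is composite.
Base 7: x_0 = 7^773 mod 1547 = 1337. x_0 ∉ {1, 1546} and s = 1, so 7 is a Miller–Rabin witness and 1547 is composite.
Base 630: x_0 = 630^773 mod 1547 = 392. x_0 ∉ {1, 1546} and s = 1, so 630 is a Miller–Rabin witness and 1547 is composite.
The smallest witness among the given bases is 3.

3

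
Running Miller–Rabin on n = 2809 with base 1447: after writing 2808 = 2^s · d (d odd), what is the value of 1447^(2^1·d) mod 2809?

2545

n − 1 = 2808 = 2^3 · 351, so s = 3 and d = 351.
x_0 = 1447^351 mod 2809 = 1273.
x_1 = 1273^2 mod 2809 = 2545.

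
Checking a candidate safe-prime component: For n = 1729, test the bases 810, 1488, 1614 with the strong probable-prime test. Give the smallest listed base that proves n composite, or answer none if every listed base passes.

n − 1 = 1728 = 2^6 · 27, so s = 6 and d = 27.
Base 810: x_0 = 810^27 mod 1729 = 1728. x_0 = 1728 ≡ −1, so 810 is not a witness.
Base 1488: x_0 = 1488^27 mod 1729 = 1464. x_0 is neither 1 nor 1728, so continue squaring. x_1 = 1464^2 mod 1729 = 1065. x_2 = 1065^2 mod 1729 = 1. x_2 = 1 but x_1 ≠ ±1, a nontrivial square root of 1 — 1488 is a witness and 1729 is composite.
Base 1614: x_0 = 1614^27 mod 1729 = 645. x_0 is neither 1 nor 1728, so continue squaring. x_1 = 645^2 mod 1729 = 1065. x_2 = 1065^2 mod 1729 = 1. x_2 = 1 but x_1 ≠ ±1, a nontrivial square root of 1 — 1614 is a witness and 1729 is composite.
The smallest witness among the given bases is 1488.

1488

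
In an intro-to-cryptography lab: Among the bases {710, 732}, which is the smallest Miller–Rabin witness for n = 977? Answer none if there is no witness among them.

none

n − 1 = 976 = 2^4 · 61, so s = 4 and d = 61.
Base 710: x_0 = 710^61 mod 977 = 357. x_0 is neither 1 nor 976, so continue squaring. x_1 = 357^2 mod 977 = 439. x_2 = 439^2 mod 977 = 252. x_3 = 252^2 mod 977 = 976. x_3 ≡ −1, so 710 is not a witness.
Base 732: x_0 = 732^61 mod 977 = 897. x_0 is neither 1 nor 976, so continue squaring. x_1 = 897^2 mod 977 = 538. x_2 = 538^2 mod 977 = 252. x_3 = 252^2 mod 977 = 976. x_3 ≡ −1, so 732 is not a witness.
No listed base is a witness for 977.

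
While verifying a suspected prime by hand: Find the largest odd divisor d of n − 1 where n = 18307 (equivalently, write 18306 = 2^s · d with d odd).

9153

Halving: 18306 → 9153; 9153 is odd.
So 18306 = 2^1 · 9153.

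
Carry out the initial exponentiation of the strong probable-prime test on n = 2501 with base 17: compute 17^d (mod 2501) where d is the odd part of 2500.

n − 1 = 2500 = 2^2 · 625, so s = 2 and d = 625.
17^625 mod 2501 = 1859.

1859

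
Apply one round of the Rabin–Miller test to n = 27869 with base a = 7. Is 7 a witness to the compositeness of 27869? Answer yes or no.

n − 1 = 27868 = 2^2 · 6967, so s = 2 and d = 6967.
x_0 = 7^6967 mod 27869 = 23278.
x_0 is neither 1 nor 27868, so continue squaring.
x_1 = 23278^2 mod 27869 = 8317.
Reached i = s−1 = 1 without hitting −1: 7 is a Miller–Rabin witness and 27869 is composite.

yes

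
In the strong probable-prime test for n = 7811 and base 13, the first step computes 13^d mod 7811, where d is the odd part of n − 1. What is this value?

2216

n − 1 = 7810 = 2^1 · 3905, so s = 1 and d = 3905.
13^3905 mod 7811 = 2216.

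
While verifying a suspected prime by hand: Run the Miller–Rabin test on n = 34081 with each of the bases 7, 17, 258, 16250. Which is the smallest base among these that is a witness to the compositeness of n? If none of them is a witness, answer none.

7

n − 1 = 34080 = 2^5 · 1065, so s = 5 and d = 1065.
Base 7: x_0 = 7^1065 mod 34081 = 30107. x_0 is neither 1 nor 34080, so continue squaring. x_1 = 30107^2 mod 34081 = 13173. x_2 = 13173^2 mod 34081 = 21558. x_3 = 21558^2 mod 34081 = 18848. x_4 = 18848^2 mod 34081 = 20841. Reached i = s−1 = 4 without hitting −1: 7 is a Miller–Rabin witness and 34081 is composite.
Base 17: x_0 = 17^1065 mod 34081 = 18513. x_0 is neither 1 nor 34080, so continue squaring. x_1 = 18513^2 mod 34081 = 12633. x_2 = 12633^2 mod 34081 = 25447. x_3 = 25447^2 mod 34081 = 10809. x_4 = 10809^2 mod 34081 = 4813. Reached i = s−1 = 4 without hitting −1: 17 is a Miller–Rabin witness and 34081 is composite.
Base 258: x_0 = 258^1065 mod 34081 = 29972. x_0 is neither 1 nor 34080, so continue squaring. x_1 = 29972^2 mod 34081 = 13786. x_2 = 13786^2 mod 34081 = 18140. x_3 = 18140^2 mod 34081 = 7545. x_4 = 7545^2 mod 34081 = 11755. Reached i = s−1 = 4 without hitting −1: 258 is a Miller–Rabin witness and 34081 is composite.
Base 16250: x_0 = 16250^1065 mod 34081 = 17445. x_0 is neither 1 nor 34080, so continue squaring. x_1 = 17445^2 mod 34081 = 18776. x_2 = 18776^2 mod 34081 = 4312. x_3 = 4312^2 mod 34081 = 19199. x_4 = 19199^2 mod 34081 = 15586. Reached i = s−1 = 4 without hitting −1: 16250 is a Miller–Rabin witness and 34081 is composite.
The smallest witness among the given bases is 7.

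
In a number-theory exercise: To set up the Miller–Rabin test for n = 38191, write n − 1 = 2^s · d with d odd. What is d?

19095

Halving: 38190 → 19095; 19095 is odd.
So 38190 = 2^1 · 19095.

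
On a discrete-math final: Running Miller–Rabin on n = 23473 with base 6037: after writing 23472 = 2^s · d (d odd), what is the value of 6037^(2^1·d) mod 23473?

n − 1 = 23472 = 2^4 · 1467, so s = 4 and d = 1467.
x_0 = 6037^1467 mod 23473 = 20558.
x_1 = 20558^2 mod 23473 = 23472.

23472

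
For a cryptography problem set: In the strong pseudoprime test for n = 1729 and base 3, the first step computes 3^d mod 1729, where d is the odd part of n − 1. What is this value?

664

n − 1 = 1728 = 2^6 · 27, so s = 6 and d = 27.
Repeated squaring mod 1729: 3^1 ≡ 3, 3^2 ≡ 9, 3^4 ≡ 81, 3^8 ≡ 1374, 3^16 ≡ 1537.
27 = 16 + 8 + 2 + 1, so 3^27 ≡ 1537·1374·9·3 ≡ 664 (mod 1729).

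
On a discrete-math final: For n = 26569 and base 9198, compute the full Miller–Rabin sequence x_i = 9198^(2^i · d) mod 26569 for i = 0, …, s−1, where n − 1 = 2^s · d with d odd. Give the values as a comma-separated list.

17277, 18583, 10596

n − 1 = 26568 = 2^3 · 3321, so s = 3 and d = 3321.
x_0 = 9198^3321 mod 26569 = 17277.
x_1 = 17277^2 mod 26569 = 18583.
x_2 = 18583^2 mod 26569 = 10596.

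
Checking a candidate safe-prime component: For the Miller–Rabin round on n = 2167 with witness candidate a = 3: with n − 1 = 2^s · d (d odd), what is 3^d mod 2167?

n − 1 = 2166 = 2^1 · 1083, so s = 1 and d = 1083.
By repeated squaring, 3^1083 ≡ 742 (mod 2167).

742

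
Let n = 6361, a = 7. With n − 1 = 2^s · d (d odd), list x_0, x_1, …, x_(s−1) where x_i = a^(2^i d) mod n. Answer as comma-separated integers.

3279, 1751, 6360

n − 1 = 6360 = 2^3 · 795, so s = 3 and d = 795.
x_0 = 7^795 mod 6361 = 3279.
x_1 = 3279^2 mod 6361 = 1751.
x_2 = 1751^2 mod 6361 = 6360.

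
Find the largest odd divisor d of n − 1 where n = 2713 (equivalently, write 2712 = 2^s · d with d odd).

Halving: 2712 → 1356 → 678 → 339; 339 is odd.
So 2712 = 2^3 · 339.

339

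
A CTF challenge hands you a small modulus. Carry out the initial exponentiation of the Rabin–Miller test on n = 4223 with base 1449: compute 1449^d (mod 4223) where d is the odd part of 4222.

n − 1 = 4222 = 2^1 · 2111, so s = 1 and d = 2111.
1449^2111 mod 4223 = 946.

946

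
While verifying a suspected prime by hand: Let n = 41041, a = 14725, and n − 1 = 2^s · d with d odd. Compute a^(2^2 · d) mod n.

n − 1 = 41040 = 2^4 · 2565, so s = 4 and d = 2565.
x_0 = 14725^2565 mod 41041 = 12286.
x_1 = 12286^2 mod 41041 = 38039.
x_2 = 38039^2 mod 41041 = 24025.

24025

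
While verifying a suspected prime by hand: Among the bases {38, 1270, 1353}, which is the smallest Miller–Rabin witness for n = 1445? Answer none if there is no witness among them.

1270

n − 1 = 1444 = 2^2 · 361, so s = 2 and d = 361.
Base 38: x_0 = 38^361 mod 1445 = 38. x_0 is neither 1 nor 1444, so continue squaring. x_1 = 38^2 mod 1445 = 1444. x_1 ≡ −1, so 38 is not a witness.
Base 1270: x_0 = 1270^361 mod 1445 = 515. x_0 is neither 1 nor 1444, so continue squaring. x_1 = 515^2 mod 1445 = 790. Reached i = s−1 = 1 without hitting −1: 1270 is a Miller–Rabin witness and 1445 is composite.
Base 1353: x_0 = 1353^361 mod 1445 = 143. x_0 is neither 1 nor 1444, so continue squaring. x_1 = 143^2 mod 1445 = 219. Reached i = s−1 = 1 without hitting −1: 1353 is a Miller–Rabin witness and 1445 is composite.
The smallest witness among the given bases is 1270.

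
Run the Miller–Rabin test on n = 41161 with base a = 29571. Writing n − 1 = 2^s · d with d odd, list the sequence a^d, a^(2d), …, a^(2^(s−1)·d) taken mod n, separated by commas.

19842, 41160, 1

n − 1 = 41160 = 2^3 · 5145, so s = 3 and d = 5145.
x_0 = 29571^5145 mod 41161 = 19842.
x_1 = 19842^2 mod 41161 = 41160.
x_2 = 41160^2 mod 41161 = 1.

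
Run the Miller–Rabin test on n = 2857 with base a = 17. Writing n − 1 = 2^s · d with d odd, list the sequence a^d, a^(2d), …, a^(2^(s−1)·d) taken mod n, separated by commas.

n − 1 = 2856 = 2^3 · 357, so s = 3 and d = 357.
x_0 = 17^357 mod 2857 = 2856.
x_1 = 2856^2 mod 2857 = 1.
x_2 = 1^2 mod 2857 = 1.

2856, 1, 1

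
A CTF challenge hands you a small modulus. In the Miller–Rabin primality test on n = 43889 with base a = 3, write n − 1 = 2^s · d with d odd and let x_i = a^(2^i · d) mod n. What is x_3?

n − 1 = 43888 = 2^4 · 2743, so s = 4 and d = 2743.
x_0 = 3^2743 mod 43889 = 41038.
x_1 = 41038^2 mod 43889 = 8736.
x_2 = 8736^2 mod 43889 = 38614.
x_3 = 38614^2 mod 43889 = 43888.

43888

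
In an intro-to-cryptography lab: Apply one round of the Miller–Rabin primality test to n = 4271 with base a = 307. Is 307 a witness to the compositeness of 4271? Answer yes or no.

n − 1 = 4270 = 2^1 · 2135, so s = 1 and d = 2135.
Repeated squaring mod 4271: 307^1 ≡ 307, 307^2 ≡ 287, 307^4 ≡ 1220, 307^8 ≡ 2092, 307^16 ≡ 2960, 307^32 ≡ 1779, 307^64 ≡ 30, 307^128 ≡ 900, 307^256 ≡ 2781, 307^512 ≡ 3451, 307^1024 ≡ 1853, 307^2048 ≡ 3996.
2135 = 2048 + 64 + 16 + 4 + 2 + 1, so 307^2135 ≡ 3996·30·2960·1220·287·307 ≡ 4270 (mod 4271).
x_0 = 307^2135 mod 4271 = 4270.
x_0 = 4270 ≡ −1, so 307 is not a witness.

no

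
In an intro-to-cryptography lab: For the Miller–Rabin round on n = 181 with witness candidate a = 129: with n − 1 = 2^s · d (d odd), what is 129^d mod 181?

n − 1 = 180 = 2^2 · 45, so s = 2 and d = 45.
By repeated squaring, 129^45 ≡ 1 (mod 181).

1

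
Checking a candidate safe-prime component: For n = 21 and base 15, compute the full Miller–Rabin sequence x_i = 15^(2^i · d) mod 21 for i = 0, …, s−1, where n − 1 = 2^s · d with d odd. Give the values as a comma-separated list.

n − 1 = 20 = 2^2 · 5, so s = 2 and d = 5.
x_0 = 15^5 mod 21 = 15.
x_1 = 15^2 mod 21 = 15.

15, 15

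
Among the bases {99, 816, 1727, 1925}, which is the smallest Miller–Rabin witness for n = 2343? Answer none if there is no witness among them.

99

n − 1 = 2342 = 2^1 · 1171, so s = 1 and d = 1171.
Base 99: x_0 = 99^1171 mod 2343 = 1320. x_0 ∉ {1, 2342} and s = 1, so 99 is a Miller–Rabin witness and 2343 is composite.
Base 816: x_0 = 816^1171 mod 2343 = 189. x_0 ∉ {1, 2342} and s = 1, so 816 is a Miller–Rabin witness and 2343 is composite.
Base 1727: x_0 = 1727^1171 mod 2343 = 110. x_0 ∉ {1, 2342} and s = 1, so 1727 is a Miller–Rabin witness and 2343 is composite.
Base 1925: x_0 = 1925^1171 mod 2343 = 737. x_0 ∉ {1, 2342} and s = 1, so 1925 is a Miller–Rabin witness and 2343 is composite.
The smallest witness among the given bases is 99.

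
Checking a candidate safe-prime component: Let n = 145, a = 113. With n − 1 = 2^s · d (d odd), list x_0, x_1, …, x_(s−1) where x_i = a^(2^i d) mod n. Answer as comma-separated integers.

n − 1 = 144 = 2^4 · 9, so s = 4 and d = 9.
x_0 = 113^9 mod 145 = 8.
x_1 = 8^2 mod 145 = 64.
x_2 = 64^2 mod 145 = 36.
x_3 = 36^2 mod 145 = 136.

8, 64, 36, 136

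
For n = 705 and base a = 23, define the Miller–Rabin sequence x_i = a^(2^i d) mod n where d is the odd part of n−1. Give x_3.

16

n − 1 = 704 = 2^6 · 11, so s = 6 and d = 11.
x_0 = 23^11 mod 705 = 557.
x_1 = 557^2 mod 705 = 49.
x_2 = 49^2 mod 705 = 286.
x_3 = 286^2 mod 705 = 16.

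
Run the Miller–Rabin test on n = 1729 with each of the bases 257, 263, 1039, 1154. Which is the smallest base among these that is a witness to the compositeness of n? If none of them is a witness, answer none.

none

n − 1 = 1728 = 2^6 · 27, so s = 6 and d = 27.
Base 257: x_0 = 257^27 mod 1729 = 1728. x_0 = 1728 ≡ −1, so 257 is not a witness.
Base 263: x_0 = 263^27 mod 1729 = 1. x_0 = 1, so 263 is not a witness.
Base 1039: x_0 = 1039^27 mod 1729 = 1728. x_0 = 1728 ≡ −1, so 1039 is not a witness.
Base 1154: x_0 = 1154^27 mod 1729 = 1728. x_0 = 1728 ≡ −1, so 1154 is not a witness.
No listed base is a witness for 1729.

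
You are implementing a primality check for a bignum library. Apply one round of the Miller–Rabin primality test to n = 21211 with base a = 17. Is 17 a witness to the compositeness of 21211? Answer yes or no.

no

n − 1 = 21210 = 2^1 · 10605, so s = 1 and d = 10605.
x_0 = 17^10605 mod 21211 = 21210.
x_0 = 21210 ≡ −1, so 17 is not a witness.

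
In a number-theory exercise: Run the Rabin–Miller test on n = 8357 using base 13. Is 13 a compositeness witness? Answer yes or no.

n − 1 = 8356 = 2^2 · 2089, so s = 2 and d = 2089.
Repeated squaring mod 8357: 13^1 ≡ 13, 13^2 ≡ 169, 13^4 ≡ 3490, 13^8 ≡ 3951, 13^16 ≡ 7882, 13^32 ≡ 8343, 13^64 ≡ 196, 13^128 ≡ 4988, 13^256 ≡ 1355, 13^512 ≡ 5842, 13^1024 ≡ 7333, 13^2048 ≡ 3951.
2089 = 2048 + 32 + 8 + 1, so 13^2089 ≡ 3951·8343·3951·13 ≡ 2880 (mod 8357).
x_0 = 13^2089 mod 8357 = 2880.
x_0 is neither 1 nor 8356, so continue squaring.
x_1 = 2880^2 mod 8357 = 4256.
Reached i = s−1 = 1 without hitting −1: 13 is a Miller–Rabin witness and 8357 is composite.

yes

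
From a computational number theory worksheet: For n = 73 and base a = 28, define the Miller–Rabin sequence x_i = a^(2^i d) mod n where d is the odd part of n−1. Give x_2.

72

n − 1 = 72 = 2^3 · 9, so s = 3 and d = 9.
x_0 = 28^9 mod 73 = 10.
x_1 = 10^2 mod 73 = 27.
x_2 = 27^2 mod 73 = 72.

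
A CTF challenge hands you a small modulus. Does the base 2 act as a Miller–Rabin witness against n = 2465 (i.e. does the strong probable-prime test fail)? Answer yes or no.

n − 1 = 2464 = 2^5 · 77, so s = 5 and d = 77.
x_0 = 2^77 mod 2465 = 1902.
x_0 is neither 1 nor 2464, so continue squaring.
x_1 = 1902^2 mod 2465 = 1449.
x_2 = 1449^2 mod 2465 = 1886.
x_3 = 1886^2 mod 2465 = 1.
x_3 = 1 but x_2 ≠ ±1, a nontrivial square root of 1 — 2 is a witness and 2465 is composite.

yes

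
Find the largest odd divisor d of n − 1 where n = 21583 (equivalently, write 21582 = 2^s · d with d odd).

Halving: 21582 → 10791; 10791 is odd.
So 21582 = 2^1 · 10791.

10791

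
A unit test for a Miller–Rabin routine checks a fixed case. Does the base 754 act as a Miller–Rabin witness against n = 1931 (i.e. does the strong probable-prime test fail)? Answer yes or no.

n − 1 = 1930 = 2^1 · 965, so s = 1 and d = 965.
x_0 = 754^965 mod 1931 = 1930.
x_0 = 1930 ≡ −1, so 754 is not a witness.

no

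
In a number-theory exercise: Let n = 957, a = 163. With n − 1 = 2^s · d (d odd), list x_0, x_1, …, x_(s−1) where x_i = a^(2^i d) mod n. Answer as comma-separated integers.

214, 817

n − 1 = 956 = 2^2 · 239, so s = 2 and d = 239.
x_0 = 163^239 mod 957 = 214.
x_1 = 214^2 mod 957 = 817.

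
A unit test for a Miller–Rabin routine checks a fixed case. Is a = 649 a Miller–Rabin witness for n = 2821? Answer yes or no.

n − 1 = 2820 = 2^2 · 705, so s = 2 and d = 705.
x_0 = 649^705 mod 2821 = 2820.
x_0 = 2820 ≡ −1, so 649 is not a witness.

no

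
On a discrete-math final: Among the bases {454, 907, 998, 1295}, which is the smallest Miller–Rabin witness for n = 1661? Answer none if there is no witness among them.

none

n − 1 = 1660 = 2^2 · 415, so s = 2 and d = 415.
Base 454: x_0 = 454^415 mod 1661 = 1. x_0 = 1, so 454 is not a witness.
Base 907: x_0 = 907^415 mod 1661 = 1. x_0 = 1, so 907 is not a witness.
Base 998: x_0 = 998^415 mod 1661 = 1660. x_0 = 1660 ≡ −1, so 998 is not a witness.
Base 1295: x_0 = 1295^415 mod 1661 = 1660. x_0 = 1660 ≡ −1, so 1295 is not a witness.
No listed base is a witness for 1661.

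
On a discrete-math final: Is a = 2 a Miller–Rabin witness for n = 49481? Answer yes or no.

no

n − 1 = 49480 = 2^3 · 6185, so s = 3 and d = 6185.
x_0 = 2^6185 mod 49481 = 1.
x_0 = 1, so 2 is not a witness.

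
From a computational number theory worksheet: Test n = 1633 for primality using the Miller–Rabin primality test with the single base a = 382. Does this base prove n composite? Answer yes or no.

n − 1 = 1632 = 2^5 · 51, so s = 5 and d = 51.
Repeated squaring mod 1633: 382^1 ≡ 382, 382^2 ≡ 587, 382^4 ≡ 6, 382^8 ≡ 36, 382^16 ≡ 1296, 382^32 ≡ 892.
51 = 32 + 16 + 2 + 1, so 382^51 ≡ 892·1296·587·382 ≡ 870 (mod 1633).
x_0 = 382^51 mod 1633 = 870.
x_0 is neither 1 nor 1632, so continue squaring.
x_1 = 870^2 mod 1633 = 821.
x_2 = 821^2 mod 1633 = 1245.
x_3 = 1245^2 mod 1633 = 308.
x_4 = 308^2 mod 1633 = 150.
Reached i = s−1 = 4 without hitting −1: 382 is a Miller–Rabin witness and 1633 is composite.

yes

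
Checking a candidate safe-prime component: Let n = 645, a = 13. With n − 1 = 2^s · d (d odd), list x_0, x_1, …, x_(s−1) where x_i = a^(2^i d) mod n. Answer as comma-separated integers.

178, 79

n − 1 = 644 = 2^2 · 161, so s = 2 and d = 161.
x_0 = 13^161 mod 645 = 178.
x_1 = 178^2 mod 645 = 79.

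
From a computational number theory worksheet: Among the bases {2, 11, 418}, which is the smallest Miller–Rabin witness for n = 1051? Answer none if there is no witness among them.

none

n − 1 = 1050 = 2^1 · 525, so s = 1 and d = 525.
Base 2: x_0 = 2^525 mod 1051 = 1050. x_0 = 1050 ≡ −1, so 2 is not a witness.
Base 11: x_0 = 11^525 mod 1051 = 1. x_0 = 1, so 11 is not a witness.
Base 418: x_0 = 418^525 mod 1051 = 1. x_0 = 1, so 418 is not a witness.
No listed base is a witness for 1051.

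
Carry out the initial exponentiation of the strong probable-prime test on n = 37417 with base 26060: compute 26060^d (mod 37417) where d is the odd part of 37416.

14772

n − 1 = 37416 = 2^3 · 4677, so s = 3 and d = 4677.
26060^4677 mod 37417 = 14772.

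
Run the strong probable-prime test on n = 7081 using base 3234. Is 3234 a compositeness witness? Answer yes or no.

n − 1 = 7080 = 2^3 · 885, so s = 3 and d = 885.
x_0 = 3234^885 mod 7081 = 3847.
x_0 is neither 1 nor 7080, so continue squaring.
x_1 = 3847^2 mod 7081 = 119.
x_2 = 119^2 mod 7081 = 7080.
x_2 ≡ −1, so 3234 is not a witness.

no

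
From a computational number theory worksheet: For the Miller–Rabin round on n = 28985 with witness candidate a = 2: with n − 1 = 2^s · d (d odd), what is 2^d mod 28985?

11943

n − 1 = 28984 = 2^3 · 3623, so s = 3 and d = 3623.
By repeated squaring, 2^3623 ≡ 11943 (mod 28985).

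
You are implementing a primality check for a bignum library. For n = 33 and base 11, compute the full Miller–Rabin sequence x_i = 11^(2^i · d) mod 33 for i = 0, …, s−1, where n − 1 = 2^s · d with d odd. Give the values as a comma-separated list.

11, 22, 22, 22, 22

n − 1 = 32 = 2^5 · 1, so s = 5 and d = 1.
x_0 = 11^1 mod 33 = 11.
x_1 = 11^2 mod 33 = 22.
x_2 = 22^2 mod 33 = 22.
x_3 = 22^2 mod 33 = 22.
x_4 = 22^2 mod 33 = 22.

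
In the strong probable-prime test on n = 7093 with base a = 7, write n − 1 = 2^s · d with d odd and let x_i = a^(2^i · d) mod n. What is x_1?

1128

n − 1 = 7092 = 2^2 · 1773, so s = 2 and d = 1773.
By repeated squaring, 7^1773 ≡ 3702 (mod 7093).
x_0 = 3702.
x_1 = 3702^2 mod 7093 = 1128.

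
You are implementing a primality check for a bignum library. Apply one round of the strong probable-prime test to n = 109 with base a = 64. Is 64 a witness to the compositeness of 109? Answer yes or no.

n − 1 = 108 = 2^2 · 27, so s = 2 and d = 27.
Repeated squaring mod 109: 64^1 ≡ 64, 64^2 ≡ 63, 64^4 ≡ 45, 64^8 ≡ 63, 64^16 ≡ 45.
27 = 16 + 8 + 2 + 1, so 64^27 ≡ 45·63·63·64 ≡ 108 (mod 109).
x_0 = 64^27 mod 109 = 108.
x_0 = 108 ≡ −1, so 64 is not a witness.

no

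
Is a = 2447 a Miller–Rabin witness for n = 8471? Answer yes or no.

n − 1 = 8470 = 2^1 · 4235, so s = 1 and d = 4235.
Repeated squaring mod 8471: 2447^1 ≡ 2447, 2447^2 ≡ 7283, 2447^4 ≡ 5158, 2447^8 ≡ 6024, 2447^16 ≡ 7283, 2447^32 ≡ 5158, 2447^64 ≡ 6024, 2447^128 ≡ 7283, 2447^256 ≡ 5158, 2447^512 ≡ 6024, 2447^1024 ≡ 7283, 2447^2048 ≡ 5158, 2447^4096 ≡ 6024.
4235 = 4096 + 128 + 8 + 2 + 1, so 2447^4235 ≡ 6024·7283·6024·7283·2447 ≡ 8470 (mod 8471).
x_0 = 2447^4235 mod 8471 = 8470.
x_0 = 8470 ≡ −1, so 2447 is not a witness.

no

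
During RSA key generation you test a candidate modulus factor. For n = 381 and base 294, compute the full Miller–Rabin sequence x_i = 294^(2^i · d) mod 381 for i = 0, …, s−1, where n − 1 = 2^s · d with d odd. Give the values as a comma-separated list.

n − 1 = 380 = 2^2 · 95, so s = 2 and d = 95.
x_0 = 294^95 mod 381 = 204.
x_1 = 204^2 mod 381 = 87.

204, 87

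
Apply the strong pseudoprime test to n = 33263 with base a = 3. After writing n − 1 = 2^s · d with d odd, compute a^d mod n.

22891

n − 1 = 33262 = 2^1 · 16631, so s = 1 and d = 16631.
3^16631 mod 33263 = 22891.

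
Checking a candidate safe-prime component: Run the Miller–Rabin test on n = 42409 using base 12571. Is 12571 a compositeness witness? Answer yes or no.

no

n − 1 = 42408 = 2^3 · 5301, so s = 3 and d = 5301.
x_0 = 12571^5301 mod 42409 = 19761.
x_0 is neither 1 nor 42408, so continue squaring.
x_1 = 19761^2 mod 42409 = 37458.
x_2 = 37458^2 mod 42409 = 42408.
x_2 ≡ −1, so 12571 is not a witness.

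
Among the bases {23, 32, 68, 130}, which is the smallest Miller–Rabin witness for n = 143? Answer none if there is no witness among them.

n − 1 = 142 = 2^1 · 71, so s = 1 and d = 71.
Base 23: x_0 = 23^71 mod 143 = 56. x_0 ∉ {1, 142} and s = 1, so 23 is a Miller–Rabin witness and 143 is composite.
Base 32: x_0 = 32^71 mod 143 = 76. x_0 ∉ {1, 142} and s = 1, so 32 is a Miller–Rabin witness and 143 is composite.
Base 68: x_0 = 68^71 mod 143 = 35. x_0 ∉ {1, 142} and s = 1, so 68 is a Miller–Rabin witness and 143 is composite.
Base 130: x_0 = 130^71 mod 143 = 130. x_0 ∉ {1, 142} and s = 1, so 130 is a Miller–Rabin witness and 143 is composite.
The smallest witness among the given bases is 23.

23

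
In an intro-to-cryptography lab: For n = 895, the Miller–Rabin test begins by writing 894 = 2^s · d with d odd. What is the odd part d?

447

Halving: 894 → 447; 447 is odd.
So 894 = 2^1 · 447.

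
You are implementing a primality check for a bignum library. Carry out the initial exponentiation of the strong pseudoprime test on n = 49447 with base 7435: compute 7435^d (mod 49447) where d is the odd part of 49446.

1623

n − 1 = 49446 = 2^1 · 24723, so s = 1 and d = 24723.
Repeated squaring mod 49447: 7435^1 ≡ 7435, 7435^2 ≡ 46926, 7435^4 ≡ 26225, 7435^8 ≡ 41749, 7435^16 ≡ 21698, 7435^32 ≡ 18317, 7435^64 ≡ 14594, 7435^128 ≡ 16607, 7435^256 ≡ 26530, 7435^512 ≡ 12302, 7435^1024 ≡ 31384, 7435^2048 ≡ 20663, 7435^4096 ≡ 34171, 7435^8192 ≡ 15783, 7435^16384 ≡ 38550.
24723 = 16384 + 8192 + 128 + 16 + 2 + 1, so 7435^24723 ≡ 38550·15783·16607·21698·46926·7435 ≡ 1623 (mod 49447).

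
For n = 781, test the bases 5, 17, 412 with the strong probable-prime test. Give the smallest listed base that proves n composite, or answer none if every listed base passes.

none

n − 1 = 780 = 2^2 · 195, so s = 2 and d = 195.
Base 5: x_0 = 5^195 mod 781 = 1. x_0 = 1, so 5 is not a witness.
Base 17: x_0 = 17^195 mod 781 = 780. x_0 = 780 ≡ −1, so 17 is not a witness.
Base 412: x_0 = 412^195 mod 781 = 1. x_0 = 1, so 412 is not a witness.
No listed base is a witness for 781.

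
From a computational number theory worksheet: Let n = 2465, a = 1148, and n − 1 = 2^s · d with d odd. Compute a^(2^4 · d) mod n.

n − 1 = 2464 = 2^5 · 77, so s = 5 and d = 77.
x_0 = 1148^77 mod 2465 = 858.
x_1 = 858^2 mod 2465 = 1594.
x_2 = 1594^2 mod 2465 = 1886.
x_3 = 1886^2 mod 2465 = 1.
x_4 = 1^2 mod 2465 = 1.

1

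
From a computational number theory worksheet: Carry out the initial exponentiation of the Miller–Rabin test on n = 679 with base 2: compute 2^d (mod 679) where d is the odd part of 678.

8

n − 1 = 678 = 2^1 · 339, so s = 1 and d = 339.
2^339 mod 679 = 8.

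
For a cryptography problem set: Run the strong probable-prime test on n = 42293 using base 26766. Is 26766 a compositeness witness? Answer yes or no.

no

n − 1 = 42292 = 2^2 · 10573, so s = 2 and d = 10573.
x_0 = 26766^10573 mod 42293 = 4515.
x_0 is neither 1 nor 42292, so continue squaring.
x_1 = 4515^2 mod 42293 = 42292.
x_1 ≡ −1, so 26766 is not a witness.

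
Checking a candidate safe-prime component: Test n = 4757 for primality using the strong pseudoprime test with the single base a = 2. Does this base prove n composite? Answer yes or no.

yes

n − 1 = 4756 = 2^2 · 1189, so s = 2 and d = 1189.
Repeated squaring mod 4757: 2^1 ≡ 2, 2^2 ≡ 4, 2^4 ≡ 16, 2^8 ≡ 256, 2^16 ≡ 3695, 2^32 ≡ 435, 2^64 ≡ 3702, 2^128 ≡ 4644, 2^256 ≡ 3255, 2^512 ≡ 1186, 2^1024 ≡ 3281.
1189 = 1024 + 128 + 32 + 4 + 1, so 2^1189 ≡ 3281·4644·435·16·2 ≡ 1811 (mod 4757).
x_0 = 2^1189 mod 4757 = 1811.
x_0 is neither 1 nor 4756, so continue squaring.
x_1 = 1811^2 mod 4757 = 2148.
Reached i = s−1 = 1 without hitting −1: 2 is a Miller–Rabin witness and 4757 is composite.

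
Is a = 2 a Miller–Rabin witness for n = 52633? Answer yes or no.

no

n − 1 = 52632 = 2^3 · 6579, so s = 3 and d = 6579.
x_0 = 2^6579 mod 52633 = 1.
x_0 = 1, so 2 is not a witness.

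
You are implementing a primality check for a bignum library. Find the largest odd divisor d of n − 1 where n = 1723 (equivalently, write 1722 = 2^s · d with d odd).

Halving: 1722 → 861; 861 is odd.
So 1722 = 2^1 · 861.

861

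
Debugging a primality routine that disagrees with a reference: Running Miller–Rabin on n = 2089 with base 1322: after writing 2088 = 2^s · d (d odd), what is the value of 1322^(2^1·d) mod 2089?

1300

n − 1 = 2088 = 2^3 · 261, so s = 3 and d = 261.
Repeated squaring mod 2089: 1322^1 ≡ 1322, 1322^2 ≡ 1280, 1322^4 ≡ 624, 1322^8 ≡ 822, 1322^16 ≡ 937, 1322^32 ≡ 589, 1322^64 ≡ 147, 1322^128 ≡ 719, 1322^256 ≡ 978.
261 = 256 + 4 + 1, so 1322^261 ≡ 978·624·1322 ≡ 1517 (mod 2089).
x_0 = 1517.
x_1 = 1517^2 mod 2089 = 1300.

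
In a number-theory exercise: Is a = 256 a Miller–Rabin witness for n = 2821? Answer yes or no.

no

n − 1 = 2820 = 2^2 · 705, so s = 2 and d = 705.
Repeated squaring mod 2821: 256^1 ≡ 256, 256^2 ≡ 653, 256^4 ≡ 438, 256^8 ≡ 16, 256^16 ≡ 256, 256^32 ≡ 653, 256^64 ≡ 438, 256^128 ≡ 16, 256^256 ≡ 256, 256^512 ≡ 653.
705 = 512 + 128 + 64 + 1, so 256^705 ≡ 653·16·438·256 ≡ 1 (mod 2821).
x_0 = 256^705 mod 2821 = 1.
x_0 = 1, so 256 is not a witness.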